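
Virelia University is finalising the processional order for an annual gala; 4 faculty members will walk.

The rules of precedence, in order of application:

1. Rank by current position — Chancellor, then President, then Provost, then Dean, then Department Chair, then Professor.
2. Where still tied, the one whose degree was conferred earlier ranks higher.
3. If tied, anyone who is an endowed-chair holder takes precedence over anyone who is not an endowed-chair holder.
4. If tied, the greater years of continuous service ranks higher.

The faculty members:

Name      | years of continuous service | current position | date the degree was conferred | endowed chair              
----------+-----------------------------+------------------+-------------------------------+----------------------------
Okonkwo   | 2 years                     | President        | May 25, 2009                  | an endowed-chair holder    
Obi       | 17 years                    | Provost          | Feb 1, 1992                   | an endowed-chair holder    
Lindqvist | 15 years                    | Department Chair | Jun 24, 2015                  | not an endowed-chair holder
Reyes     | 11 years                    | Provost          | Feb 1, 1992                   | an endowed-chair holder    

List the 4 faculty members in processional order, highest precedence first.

By current position: Okonkwo (President); then Obi and Reyes (Provost); then Lindqvist (Department Chair).
Obi and Reyes both have date the degree was conferred Feb 1, 1992, so the next rule applies.
Obi and Reyes are each an endowed-chair holder, so the next rule applies.
Among Obi and Reyes, by years of continuous service (higher first): Obi (17 years) before Reyes (11 years).
Full order: Okonkwo, Obi, Reyes, Lindqvist.

Okonkwo, Obi, Reyes, Lindqvist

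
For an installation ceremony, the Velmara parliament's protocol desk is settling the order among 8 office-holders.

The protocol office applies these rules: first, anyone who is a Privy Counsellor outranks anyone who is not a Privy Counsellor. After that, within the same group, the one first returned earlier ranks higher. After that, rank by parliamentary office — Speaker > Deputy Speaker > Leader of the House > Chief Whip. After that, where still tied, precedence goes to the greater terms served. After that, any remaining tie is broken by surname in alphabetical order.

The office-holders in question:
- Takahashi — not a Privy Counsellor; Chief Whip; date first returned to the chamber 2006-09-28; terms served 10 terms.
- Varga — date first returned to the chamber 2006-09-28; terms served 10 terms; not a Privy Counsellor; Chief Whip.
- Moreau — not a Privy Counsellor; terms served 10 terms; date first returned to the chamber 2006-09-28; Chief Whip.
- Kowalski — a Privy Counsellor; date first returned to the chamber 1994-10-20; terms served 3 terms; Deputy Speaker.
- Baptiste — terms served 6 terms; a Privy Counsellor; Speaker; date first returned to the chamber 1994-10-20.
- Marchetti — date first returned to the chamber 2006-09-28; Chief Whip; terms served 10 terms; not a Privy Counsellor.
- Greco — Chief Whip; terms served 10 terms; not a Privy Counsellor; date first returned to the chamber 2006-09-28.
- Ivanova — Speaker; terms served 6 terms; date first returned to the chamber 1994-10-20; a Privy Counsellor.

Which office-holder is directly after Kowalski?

By the first rule: Baptiste, Ivanova and Kowalski (each a Privy Counsellor); then Greco, Marchetti, Moreau, Takahashi and Varga (each not a Privy Counsellor).
Baptiste, Ivanova and Kowalski all have date first returned to the chamber 1994-10-20, so the next rule applies.
Among Baptiste, Ivanova and Kowalski, by parliamentary office: Baptiste and Ivanova (Speaker) before Kowalski (Deputy Speaker).
Baptiste and Ivanova both have terms served 6 terms, so the next rule applies.
Among Baptiste and Ivanova, alphabetically by surname: Baptiste before Ivanova.
Greco, Marchetti, Moreau, Takahashi and Varga all have date first returned to the chamber 2006-09-28, so the next rule applies.
Greco, Marchetti, Moreau, Takahashi and Varga are each Chief Whip, so the next rule applies.
Greco, Marchetti, Moreau, Takahashi and Varga all have terms served 10 terms, so the next rule applies.
Among Greco, Marchetti, Moreau, Takahashi and Varga, alphabetically by surname: Greco before Marchetti before Moreau before Takahashi before Varga.
Order: Baptiste, Ivanova, Kowalski, Greco, Marchetti, Moreau, Takahashi, Varga.

Greco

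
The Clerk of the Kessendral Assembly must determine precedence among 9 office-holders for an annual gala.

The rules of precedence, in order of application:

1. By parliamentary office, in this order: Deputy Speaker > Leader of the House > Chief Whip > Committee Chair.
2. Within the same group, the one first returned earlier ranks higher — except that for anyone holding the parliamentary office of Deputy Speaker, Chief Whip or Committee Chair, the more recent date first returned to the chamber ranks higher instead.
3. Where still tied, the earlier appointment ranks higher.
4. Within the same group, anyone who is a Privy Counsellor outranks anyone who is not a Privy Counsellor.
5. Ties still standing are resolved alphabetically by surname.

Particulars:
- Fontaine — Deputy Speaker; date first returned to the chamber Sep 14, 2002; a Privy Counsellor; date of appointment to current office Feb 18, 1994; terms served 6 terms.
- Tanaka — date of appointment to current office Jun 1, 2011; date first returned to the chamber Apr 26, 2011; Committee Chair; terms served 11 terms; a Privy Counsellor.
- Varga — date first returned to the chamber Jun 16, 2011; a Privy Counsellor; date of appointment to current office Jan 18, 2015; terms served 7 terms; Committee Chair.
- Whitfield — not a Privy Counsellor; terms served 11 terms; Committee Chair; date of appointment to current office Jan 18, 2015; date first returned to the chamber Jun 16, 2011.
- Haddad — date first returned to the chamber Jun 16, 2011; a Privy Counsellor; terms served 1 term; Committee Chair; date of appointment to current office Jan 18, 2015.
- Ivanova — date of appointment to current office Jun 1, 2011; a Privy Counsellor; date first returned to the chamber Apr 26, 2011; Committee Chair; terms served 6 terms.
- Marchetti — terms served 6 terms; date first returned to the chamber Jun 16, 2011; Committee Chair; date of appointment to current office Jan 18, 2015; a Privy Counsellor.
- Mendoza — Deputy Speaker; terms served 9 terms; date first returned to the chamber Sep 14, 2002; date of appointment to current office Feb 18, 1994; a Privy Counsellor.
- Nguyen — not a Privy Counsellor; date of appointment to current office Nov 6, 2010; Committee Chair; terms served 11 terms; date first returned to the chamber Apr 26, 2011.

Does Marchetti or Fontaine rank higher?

By parliamentary office: Fontaine and Mendoza (Deputy Speaker); then Haddad, Marchetti, Varga, Whitfield, Nguyen, Ivanova and Tanaka (Committee Chair).
Fontaine and Mendoza both have date first returned to the chamber Sep 14, 2002, so the next rule applies.
Fontaine and Mendoza both have date of appointment to current office Feb 18, 1994, so the next rule applies.
Fontaine and Mendoza are each a Privy Counsellor, so the next rule applies.
Among Fontaine and Mendoza, alphabetically by surname: Fontaine before Mendoza.
Among Haddad, Marchetti, Varga, Whitfield, Nguyen, Ivanova and Tanaka, by date first returned to the chamber (later first) (reversed rule for this group): Haddad, Marchetti, Varga and Whitfield (Jun 16, 2011) before Nguyen, Ivanova and Tanaka (Apr 26, 2011).
Haddad, Marchetti, Varga and Whitfield all have date of appointment to current office Jan 18, 2015, so the next rule applies.
Among Haddad, Marchetti, Varga and Whitfield, a Privy Counsellor before not a Privy Counsellor: Haddad, Marchetti and Varga (a Privy Counsellor) before Whitfield (not a Privy Counsellor).
Among Haddad, Marchetti and Varga, alphabetically by surname: Haddad before Marchetti before Varga.
Among Nguyen, Ivanova and Tanaka, by date of appointment to current office (earlier first): Nguyen (Nov 6, 2010) before Ivanova and Tanaka (Jun 1, 2011).
Ivanova and Tanaka are each a Privy Counsellor, so the next rule applies.
Among Ivanova and Tanaka, alphabetically by surname: Ivanova before Tanaka.
So Fontaine takes precedence.

Fontaine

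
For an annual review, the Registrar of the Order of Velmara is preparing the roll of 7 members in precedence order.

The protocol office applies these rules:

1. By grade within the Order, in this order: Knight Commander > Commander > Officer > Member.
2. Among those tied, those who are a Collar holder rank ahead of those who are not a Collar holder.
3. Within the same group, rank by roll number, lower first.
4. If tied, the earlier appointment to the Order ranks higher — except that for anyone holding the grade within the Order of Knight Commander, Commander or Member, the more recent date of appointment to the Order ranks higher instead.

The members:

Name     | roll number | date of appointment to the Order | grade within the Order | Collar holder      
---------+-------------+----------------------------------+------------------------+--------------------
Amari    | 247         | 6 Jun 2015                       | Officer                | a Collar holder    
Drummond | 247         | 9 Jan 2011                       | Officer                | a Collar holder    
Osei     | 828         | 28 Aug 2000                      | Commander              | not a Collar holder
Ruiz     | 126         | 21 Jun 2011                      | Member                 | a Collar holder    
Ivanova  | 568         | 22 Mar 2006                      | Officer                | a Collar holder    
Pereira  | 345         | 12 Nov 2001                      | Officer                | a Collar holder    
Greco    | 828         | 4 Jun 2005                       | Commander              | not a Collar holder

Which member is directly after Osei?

Drummond

By grade within the Order: Greco and Osei (Commander); then Drummond, Amari, Pereira and Ivanova (Officer); then Ruiz (Member).
Greco and Osei are each not a Collar holder, so the next rule applies.
Greco and Osei both have roll number 828, so the next rule applies.
Among Greco and Osei, by date of appointment to the Order (later first) (reversed rule for this group): Greco (4 Jun 2005) before Osei (28 Aug 2000).
Drummond, Amari, Pereira and Ivanova are each a Collar holder, so the next rule applies.
Among Drummond, Amari, Pereira and Ivanova, by roll number (lower first): Drummond and Amari (247) before Pereira (345) before Ivanova (568).
Among Drummond and Amari, by date of appointment to the Order (earlier first): Drummond (9 Jan 2011) before Amari (6 Jun 2015).
Order: Greco, Osei, Drummond, Amari, Pereira, Ivanova, Ruiz.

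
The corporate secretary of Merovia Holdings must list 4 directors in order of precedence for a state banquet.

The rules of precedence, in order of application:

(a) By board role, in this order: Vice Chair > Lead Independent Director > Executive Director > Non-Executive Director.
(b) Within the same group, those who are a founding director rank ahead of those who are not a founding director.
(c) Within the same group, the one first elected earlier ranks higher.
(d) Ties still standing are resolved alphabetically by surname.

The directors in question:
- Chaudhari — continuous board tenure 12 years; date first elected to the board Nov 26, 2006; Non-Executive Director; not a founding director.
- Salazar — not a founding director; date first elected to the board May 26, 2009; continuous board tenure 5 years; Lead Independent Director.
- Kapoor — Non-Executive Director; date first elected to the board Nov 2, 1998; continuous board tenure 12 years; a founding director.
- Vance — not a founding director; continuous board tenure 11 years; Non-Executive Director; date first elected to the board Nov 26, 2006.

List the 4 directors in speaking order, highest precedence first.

By board role: Salazar (Lead Independent Director); then Kapoor, Chaudhari and Vance (Non-Executive Director).
Among Kapoor, Chaudhari and Vance, a founding director before not a founding director: Kapoor (a founding director) before Chaudhari and Vance (not a founding director).
Chaudhari and Vance both have date first elected to the board Nov 26, 2006, so the next rule applies.
Among Chaudhari and Vance, alphabetically by surname: Chaudhari before Vance.
Full order: Salazar, Kapoor, Chaudhari, Vance.

Salazar, Kapoor, Chaudhari, Vance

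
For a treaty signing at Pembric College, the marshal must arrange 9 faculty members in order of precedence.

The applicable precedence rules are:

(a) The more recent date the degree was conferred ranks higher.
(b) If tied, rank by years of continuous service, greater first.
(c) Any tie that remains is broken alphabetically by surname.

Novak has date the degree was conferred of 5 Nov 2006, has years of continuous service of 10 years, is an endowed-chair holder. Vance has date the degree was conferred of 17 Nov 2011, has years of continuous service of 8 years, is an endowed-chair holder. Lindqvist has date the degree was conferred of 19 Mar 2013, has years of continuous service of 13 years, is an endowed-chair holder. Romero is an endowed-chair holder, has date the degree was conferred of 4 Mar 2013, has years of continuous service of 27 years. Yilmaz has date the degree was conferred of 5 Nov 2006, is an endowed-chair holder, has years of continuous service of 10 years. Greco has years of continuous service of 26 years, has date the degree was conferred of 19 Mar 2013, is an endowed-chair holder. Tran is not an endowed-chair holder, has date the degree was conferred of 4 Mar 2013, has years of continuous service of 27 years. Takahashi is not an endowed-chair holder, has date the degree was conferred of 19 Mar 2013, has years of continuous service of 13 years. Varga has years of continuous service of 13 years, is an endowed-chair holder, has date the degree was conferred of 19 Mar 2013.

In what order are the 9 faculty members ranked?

By date the degree was conferred (later first): Greco, Lindqvist, Takahashi and Varga (each 19 Mar 2013); then Romero and Tran (both 4 Mar 2013); then Vance (17 Nov 2011); then Novak and Yilmaz (both 5 Nov 2006).
Among Greco, Lindqvist, Takahashi and Varga, by years of continuous service (higher first): Greco (26 years) before Lindqvist, Takahashi and Varga (13 years).
Among Lindqvist, Takahashi and Varga, alphabetically by surname: Lindqvist before Takahashi before Varga.
Romero and Tran both have years of continuous service 27 years, so the next rule applies.
Among Romero and Tran, alphabetically by surname: Romero before Tran.
Novak and Yilmaz both have years of continuous service 10 years, so the next rule applies.
Among Novak and Yilmaz, alphabetically by surname: Novak before Yilmaz.
Full order: Greco, Lindqvist, Takahashi, Varga, Romero, Tran, Vance, Novak, Yilmaz.

Greco, Lindqvist, Takahashi, Varga, Romero, Tran, Vance, Novak, Yilmaz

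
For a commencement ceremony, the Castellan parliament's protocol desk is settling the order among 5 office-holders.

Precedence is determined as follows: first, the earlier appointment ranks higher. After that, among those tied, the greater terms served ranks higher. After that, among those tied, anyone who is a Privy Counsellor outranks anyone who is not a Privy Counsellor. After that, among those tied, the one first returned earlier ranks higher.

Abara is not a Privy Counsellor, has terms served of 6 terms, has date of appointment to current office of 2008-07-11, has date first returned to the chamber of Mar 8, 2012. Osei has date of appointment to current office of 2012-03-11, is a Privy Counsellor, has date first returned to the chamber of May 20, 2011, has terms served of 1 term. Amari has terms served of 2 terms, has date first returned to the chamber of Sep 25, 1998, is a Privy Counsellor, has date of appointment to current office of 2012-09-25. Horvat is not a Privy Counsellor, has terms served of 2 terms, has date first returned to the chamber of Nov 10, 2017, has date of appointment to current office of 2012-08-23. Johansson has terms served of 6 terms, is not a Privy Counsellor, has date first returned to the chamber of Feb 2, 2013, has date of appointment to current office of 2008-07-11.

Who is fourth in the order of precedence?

Horvat

By date of appointment to current office (earlier first): Abara and Johansson (both 2008-07-11); then Osei (2012-03-11); then Horvat (2012-08-23); then Amari (2012-09-25).
Abara and Johansson both have terms served 6 terms, so the next rule applies.
Abara and Johansson are each not a Privy Counsellor, so the next rule applies.
Among Abara and Johansson, by date first returned to the chamber (earlier first): Abara (Mar 8, 2012) before Johansson (Feb 2, 2013).
Order: Abara, Johansson, Osei, Horvat, Amari.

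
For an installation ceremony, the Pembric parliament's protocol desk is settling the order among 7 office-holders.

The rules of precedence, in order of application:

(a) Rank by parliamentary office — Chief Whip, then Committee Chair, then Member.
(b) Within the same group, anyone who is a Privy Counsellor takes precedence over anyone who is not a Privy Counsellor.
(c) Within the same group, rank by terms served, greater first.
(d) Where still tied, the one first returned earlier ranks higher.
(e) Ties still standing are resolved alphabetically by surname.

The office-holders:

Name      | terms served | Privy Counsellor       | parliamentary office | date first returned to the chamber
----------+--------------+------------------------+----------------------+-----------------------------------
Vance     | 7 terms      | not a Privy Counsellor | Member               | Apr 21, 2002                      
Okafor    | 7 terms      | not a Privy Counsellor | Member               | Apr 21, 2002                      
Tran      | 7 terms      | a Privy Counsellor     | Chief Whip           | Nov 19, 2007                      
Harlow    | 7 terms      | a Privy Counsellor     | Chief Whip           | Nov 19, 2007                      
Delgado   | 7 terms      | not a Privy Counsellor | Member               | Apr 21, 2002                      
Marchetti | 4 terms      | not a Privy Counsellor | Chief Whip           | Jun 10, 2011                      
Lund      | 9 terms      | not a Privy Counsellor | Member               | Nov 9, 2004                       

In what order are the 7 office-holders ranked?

Harlow, Tran, Marchetti, Lund, Delgado, Okafor, Vance

By parliamentary office: Harlow, Tran and Marchetti (Chief Whip); then Lund, Delgado, Okafor and Vance (Member).
Among Harlow, Tran and Marchetti, a Privy Counsellor before not a Privy Counsellor: Harlow and Tran (a Privy Counsellor) before Marchetti (not a Privy Counsellor).
Harlow and Tran both have terms served 7 terms, so the next rule applies.
Harlow and Tran both have date first returned to the chamber Nov 19, 2007, so the next rule applies.
Among Harlow and Tran, alphabetically by surname: Harlow before Tran.
Lund, Delgado, Okafor and Vance are each not a Privy Counsellor, so the next rule applies.
Among Lund, Delgado, Okafor and Vance, by terms served (higher first): Lund (9 terms) before Delgado, Okafor and Vance (7 terms).
Delgado, Okafor and Vance all have date first returned to the chamber Apr 21, 2002, so the next rule applies.
Among Delgado, Okafor and Vance, alphabetically by surname: Delgado before Okafor before Vance.
Full order: Harlow, Tran, Marchetti, Lund, Delgado, Okafor, Vance.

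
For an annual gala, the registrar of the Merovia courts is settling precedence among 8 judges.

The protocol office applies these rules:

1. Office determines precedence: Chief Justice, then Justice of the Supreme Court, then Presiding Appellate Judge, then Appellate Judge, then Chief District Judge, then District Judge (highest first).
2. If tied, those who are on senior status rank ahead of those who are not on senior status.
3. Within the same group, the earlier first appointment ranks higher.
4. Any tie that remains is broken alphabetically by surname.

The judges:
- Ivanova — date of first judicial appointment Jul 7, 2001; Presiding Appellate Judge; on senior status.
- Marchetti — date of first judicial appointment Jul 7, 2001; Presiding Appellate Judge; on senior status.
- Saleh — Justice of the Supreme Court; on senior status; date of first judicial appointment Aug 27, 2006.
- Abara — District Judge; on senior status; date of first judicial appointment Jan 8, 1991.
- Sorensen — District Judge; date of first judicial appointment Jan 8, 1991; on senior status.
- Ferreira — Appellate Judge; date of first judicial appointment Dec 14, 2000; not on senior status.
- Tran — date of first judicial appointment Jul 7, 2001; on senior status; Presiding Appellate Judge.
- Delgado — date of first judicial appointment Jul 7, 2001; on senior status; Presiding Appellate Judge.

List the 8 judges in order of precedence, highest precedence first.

Saleh, Delgado, Ivanova, Marchetti, Tran, Ferreira, Abara, Sorensen

By office: Saleh (Justice of the Supreme Court); then Delgado, Ivanova, Marchetti and Tran (Presiding Appellate Judge); then Ferreira (Appellate Judge); then Abara and Sorensen (District Judge).
Delgado, Ivanova, Marchetti and Tran are each on senior status, so the next rule applies.
Delgado, Ivanova, Marchetti and Tran all have date of first judicial appointment Jul 7, 2001, so the next rule applies.
Among Delgado, Ivanova, Marchetti and Tran, alphabetically by surname: Delgado before Ivanova before Marchetti before Tran.
Abara and Sorensen are each on senior status, so the next rule applies.
Abara and Sorensen both have date of first judicial appointment Jan 8, 1991, so the next rule applies.
Among Abara and Sorensen, alphabetically by surname: Abara before Sorensen.
Full order: Saleh, Delgado, Ivanova, Marchetti, Tran, Ferreira, Abara, Sorensen.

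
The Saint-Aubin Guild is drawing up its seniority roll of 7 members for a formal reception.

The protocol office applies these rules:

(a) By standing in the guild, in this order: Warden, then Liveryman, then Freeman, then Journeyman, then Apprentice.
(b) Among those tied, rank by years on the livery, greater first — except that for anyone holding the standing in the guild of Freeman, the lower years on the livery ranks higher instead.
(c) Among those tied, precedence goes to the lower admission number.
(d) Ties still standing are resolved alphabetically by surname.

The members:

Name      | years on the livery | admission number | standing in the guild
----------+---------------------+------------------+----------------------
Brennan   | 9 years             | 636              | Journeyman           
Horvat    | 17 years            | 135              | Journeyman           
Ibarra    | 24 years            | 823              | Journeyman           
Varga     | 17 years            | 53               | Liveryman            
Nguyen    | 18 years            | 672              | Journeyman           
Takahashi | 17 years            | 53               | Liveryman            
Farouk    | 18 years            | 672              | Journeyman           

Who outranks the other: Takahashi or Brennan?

By standing in the guild: Takahashi and Varga (Liveryman); then Ibarra, Farouk, Nguyen, Horvat and Brennan (Journeyman).
Takahashi and Varga both have years on the livery 17 years, so the next rule applies.
Takahashi and Varga both have admission number 53, so the next rule applies.
Among Takahashi and Varga, alphabetically by surname: Takahashi before Varga.
Among Ibarra, Farouk, Nguyen, Horvat and Brennan, by years on the livery (higher first): Ibarra (24 years) before Farouk and Nguyen (18 years) before Horvat (17 years) before Brennan (9 years).
Farouk and Nguyen both have admission number 672, so the next rule applies.
Among Farouk and Nguyen, alphabetically by surname: Farouk before Nguyen.
So Takahashi takes precedence.

Takahashi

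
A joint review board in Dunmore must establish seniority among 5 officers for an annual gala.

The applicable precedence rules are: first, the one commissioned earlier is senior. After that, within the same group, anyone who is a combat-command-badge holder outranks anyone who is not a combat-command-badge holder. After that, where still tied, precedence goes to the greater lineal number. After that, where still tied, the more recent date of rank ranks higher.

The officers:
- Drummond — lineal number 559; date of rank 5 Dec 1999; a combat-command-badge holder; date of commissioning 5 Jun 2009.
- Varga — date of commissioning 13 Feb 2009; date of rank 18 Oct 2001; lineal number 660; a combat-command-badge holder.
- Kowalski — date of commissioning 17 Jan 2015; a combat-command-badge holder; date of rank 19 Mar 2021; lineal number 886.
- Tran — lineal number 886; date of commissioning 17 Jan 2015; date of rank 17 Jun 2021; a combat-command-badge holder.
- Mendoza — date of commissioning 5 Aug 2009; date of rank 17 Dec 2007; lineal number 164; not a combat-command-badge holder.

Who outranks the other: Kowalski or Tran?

Tran

By date of commissioning (earlier first): Varga (13 Feb 2009); then Drummond (5 Jun 2009); then Mendoza (5 Aug 2009); then Tran and Kowalski (both 17 Jan 2015).
Tran and Kowalski are each a combat-command-badge holder, so the next rule applies.
Tran and Kowalski both have lineal number 886, so the next rule applies.
Among Tran and Kowalski, by date of rank (later first): Tran (17 Jun 2021) before Kowalski (19 Mar 2021).
So Tran takes precedence.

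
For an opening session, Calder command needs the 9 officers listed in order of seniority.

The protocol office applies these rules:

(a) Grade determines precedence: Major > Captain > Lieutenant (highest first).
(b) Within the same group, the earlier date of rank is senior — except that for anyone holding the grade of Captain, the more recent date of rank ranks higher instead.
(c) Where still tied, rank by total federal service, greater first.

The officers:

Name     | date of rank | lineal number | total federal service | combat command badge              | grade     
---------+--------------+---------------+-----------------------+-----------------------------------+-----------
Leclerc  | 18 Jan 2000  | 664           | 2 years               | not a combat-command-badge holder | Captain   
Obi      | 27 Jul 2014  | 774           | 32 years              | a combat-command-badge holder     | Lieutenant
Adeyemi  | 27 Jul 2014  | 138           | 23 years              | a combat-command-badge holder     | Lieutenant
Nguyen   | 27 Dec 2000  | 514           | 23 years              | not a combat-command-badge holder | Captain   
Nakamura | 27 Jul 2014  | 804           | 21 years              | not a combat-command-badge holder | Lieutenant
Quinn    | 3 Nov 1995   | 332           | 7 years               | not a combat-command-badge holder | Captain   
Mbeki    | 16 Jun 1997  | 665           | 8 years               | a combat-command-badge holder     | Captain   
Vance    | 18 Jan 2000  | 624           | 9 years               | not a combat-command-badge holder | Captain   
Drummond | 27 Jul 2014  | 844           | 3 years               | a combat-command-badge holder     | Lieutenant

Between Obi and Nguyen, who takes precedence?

Nguyen

By grade: Nguyen, Vance, Leclerc, Mbeki and Quinn (Captain); then Obi, Adeyemi, Nakamura and Drummond (Lieutenant).
Among Nguyen, Vance, Leclerc, Mbeki and Quinn, by date of rank (later first) (reversed rule for this group): Nguyen (27 Dec 2000) before Vance and Leclerc (18 Jan 2000) before Mbeki (16 Jun 1997) before Quinn (3 Nov 1995).
Among Vance and Leclerc, by total federal service (higher first): Vance (9 years) before Leclerc (2 years).
Obi, Adeyemi, Nakamura and Drummond all have date of rank 27 Jul 2014, so the next rule applies.
Among Obi, Adeyemi, Nakamura and Drummond, by total federal service (higher first): Obi (32 years) before Adeyemi (23 years) before Nakamura (21 years) before Drummond (3 years).
So Nguyen takes precedence.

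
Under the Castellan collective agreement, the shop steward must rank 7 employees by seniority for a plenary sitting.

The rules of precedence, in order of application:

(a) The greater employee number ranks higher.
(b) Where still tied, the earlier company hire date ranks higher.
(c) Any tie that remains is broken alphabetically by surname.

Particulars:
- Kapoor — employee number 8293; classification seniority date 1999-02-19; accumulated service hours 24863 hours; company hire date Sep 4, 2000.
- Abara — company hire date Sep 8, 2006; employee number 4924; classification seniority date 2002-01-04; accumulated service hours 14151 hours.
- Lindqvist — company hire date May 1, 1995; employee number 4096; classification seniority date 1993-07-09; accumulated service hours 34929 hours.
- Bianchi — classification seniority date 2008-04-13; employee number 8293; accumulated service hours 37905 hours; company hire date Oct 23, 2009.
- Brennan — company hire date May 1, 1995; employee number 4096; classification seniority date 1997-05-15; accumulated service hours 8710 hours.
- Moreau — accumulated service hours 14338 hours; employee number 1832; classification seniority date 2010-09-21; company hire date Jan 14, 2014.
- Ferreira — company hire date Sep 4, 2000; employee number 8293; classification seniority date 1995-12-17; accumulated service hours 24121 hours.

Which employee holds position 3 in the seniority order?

Bianchi

By employee number (higher first): Ferreira, Kapoor and Bianchi (each 8293); then Abara (4924); then Brennan and Lindqvist (both 4096); then Moreau (1832).
Among Ferreira, Kapoor and Bianchi, by company hire date (earlier first): Ferreira and Kapoor (Sep 4, 2000) before Bianchi (Oct 23, 2009).
Among Ferreira and Kapoor, alphabetically by surname: Ferreira before Kapoor.
Brennan and Lindqvist both have company hire date May 1, 1995, so the next rule applies.
Among Brennan and Lindqvist, alphabetically by surname: Brennan before Lindqvist.
Order: Ferreira, Kapoor, Bianchi, Abara, Brennan, Lindqvist, Moreau.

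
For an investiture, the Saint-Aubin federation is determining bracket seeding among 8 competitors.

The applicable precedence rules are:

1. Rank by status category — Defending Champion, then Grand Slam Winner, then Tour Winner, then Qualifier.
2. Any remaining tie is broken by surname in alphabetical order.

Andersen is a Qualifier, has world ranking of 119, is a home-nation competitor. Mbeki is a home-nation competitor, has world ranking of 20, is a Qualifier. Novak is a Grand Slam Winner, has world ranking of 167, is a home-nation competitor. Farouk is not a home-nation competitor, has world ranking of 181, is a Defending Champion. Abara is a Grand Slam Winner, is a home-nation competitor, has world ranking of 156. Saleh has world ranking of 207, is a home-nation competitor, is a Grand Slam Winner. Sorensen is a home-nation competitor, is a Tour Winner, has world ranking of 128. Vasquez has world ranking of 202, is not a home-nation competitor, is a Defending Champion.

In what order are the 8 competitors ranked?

Farouk, Vasquez, Abara, Novak, Saleh, Sorensen, Andersen, Mbeki

By status category: Farouk and Vasquez (Defending Champion); then Abara, Novak and Saleh (Grand Slam Winner); then Sorensen (Tour Winner); then Andersen and Mbeki (Qualifier).
Among Farouk and Vasquez, alphabetically by surname: Farouk before Vasquez.
Among Abara, Novak and Saleh, alphabetically by surname: Abara before Novak before Saleh.
Among Andersen and Mbeki, alphabetically by surname: Andersen before Mbeki.
Full order: Farouk, Vasquez, Abara, Novak, Saleh, Sorensen, Andersen, Mbeki.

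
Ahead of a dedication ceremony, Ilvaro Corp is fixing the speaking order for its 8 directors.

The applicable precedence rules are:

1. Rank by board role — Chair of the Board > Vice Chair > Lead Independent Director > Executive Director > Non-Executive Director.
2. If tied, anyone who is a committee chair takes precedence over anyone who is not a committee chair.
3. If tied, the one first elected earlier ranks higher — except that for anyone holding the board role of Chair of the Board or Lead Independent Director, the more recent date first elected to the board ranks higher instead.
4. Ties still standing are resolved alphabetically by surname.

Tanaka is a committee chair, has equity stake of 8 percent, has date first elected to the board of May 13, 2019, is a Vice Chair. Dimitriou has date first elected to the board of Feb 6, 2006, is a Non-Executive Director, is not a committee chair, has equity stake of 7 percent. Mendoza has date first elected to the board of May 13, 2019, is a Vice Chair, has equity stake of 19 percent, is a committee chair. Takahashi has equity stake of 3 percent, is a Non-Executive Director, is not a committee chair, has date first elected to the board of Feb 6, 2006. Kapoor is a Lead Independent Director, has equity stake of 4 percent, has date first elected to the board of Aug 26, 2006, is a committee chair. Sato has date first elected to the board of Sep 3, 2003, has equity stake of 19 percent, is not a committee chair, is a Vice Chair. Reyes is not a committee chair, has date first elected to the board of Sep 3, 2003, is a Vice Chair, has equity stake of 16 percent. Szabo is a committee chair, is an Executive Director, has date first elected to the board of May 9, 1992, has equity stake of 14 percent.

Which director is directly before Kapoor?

By board role: Mendoza, Tanaka, Reyes and Sato (Vice Chair); then Kapoor (Lead Independent Director); then Szabo (Executive Director); then Dimitriou and Takahashi (Non-Executive Director).
Among Mendoza, Tanaka, Reyes and Sato, a committee chair before not a committee chair: Mendoza and Tanaka (a committee chair) before Reyes and Sato (not a committee chair).
Mendoza and Tanaka both have date first elected to the board May 13, 2019, so the next rule applies.
Among Mendoza and Tanaka, alphabetically by surname: Mendoza before Tanaka.
Reyes and Sato both have date first elected to the board Sep 3, 2003, so the next rule applies.
Among Reyes and Sato, alphabetically by surname: Reyes before Sato.
Dimitriou and Takahashi are each not a committee chair, so the next rule applies.
Dimitriou and Takahashi both have date first elected to the board Feb 6, 2006, so the next rule applies.
Among Dimitriou and Takahashi, alphabetically by surname: Dimitriou before Takahashi.
Order: Mendoza, Tanaka, Reyes, Sato, Kapoor, Szabo, Dimitriou, Takahashi.

Sato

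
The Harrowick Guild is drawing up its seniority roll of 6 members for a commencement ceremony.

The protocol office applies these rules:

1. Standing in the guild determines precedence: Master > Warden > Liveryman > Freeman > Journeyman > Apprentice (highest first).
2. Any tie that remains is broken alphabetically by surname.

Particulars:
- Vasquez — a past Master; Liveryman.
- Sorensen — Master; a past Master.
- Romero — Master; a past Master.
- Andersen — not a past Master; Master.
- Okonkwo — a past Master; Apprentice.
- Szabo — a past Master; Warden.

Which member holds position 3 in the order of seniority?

Sorensen

By standing in the guild: Andersen, Romero and Sorensen (Master); then Szabo (Warden); then Vasquez (Liveryman); then Okonkwo (Apprentice).
Among Andersen, Romero and Sorensen, alphabetically by surname: Andersen before Romero before Sorensen.
Order: Andersen, Romero, Sorensen, Szabo, Vasquez, Okonkwo.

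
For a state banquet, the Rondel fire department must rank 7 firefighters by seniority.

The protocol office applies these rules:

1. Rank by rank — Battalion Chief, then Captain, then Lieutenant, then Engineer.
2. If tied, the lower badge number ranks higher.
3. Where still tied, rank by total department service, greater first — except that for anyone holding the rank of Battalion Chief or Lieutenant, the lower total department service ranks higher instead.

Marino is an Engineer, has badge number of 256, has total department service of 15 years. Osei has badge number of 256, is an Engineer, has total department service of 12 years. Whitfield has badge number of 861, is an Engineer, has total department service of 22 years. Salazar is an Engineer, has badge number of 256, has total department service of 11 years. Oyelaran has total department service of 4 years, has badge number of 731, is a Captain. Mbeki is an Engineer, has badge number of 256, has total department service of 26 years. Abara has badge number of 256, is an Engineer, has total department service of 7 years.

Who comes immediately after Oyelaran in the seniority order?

Mbeki

By rank: Oyelaran (Captain); then Mbeki, Marino, Osei, Salazar, Abara and Whitfield (Engineer).
Among Mbeki, Marino, Osei, Salazar, Abara and Whitfield, by badge number (lower first): Mbeki, Marino, Osei, Salazar and Abara (256) before Whitfield (861).
Among Mbeki, Marino, Osei, Salazar and Abara, by total department service (higher first): Mbeki (26 years) before Marino (15 years) before Osei (12 years) before Salazar (11 years) before Abara (7 years).
Order: Oyelaran, Mbeki, Marino, Osei, Salazar, Abara, Whitfield.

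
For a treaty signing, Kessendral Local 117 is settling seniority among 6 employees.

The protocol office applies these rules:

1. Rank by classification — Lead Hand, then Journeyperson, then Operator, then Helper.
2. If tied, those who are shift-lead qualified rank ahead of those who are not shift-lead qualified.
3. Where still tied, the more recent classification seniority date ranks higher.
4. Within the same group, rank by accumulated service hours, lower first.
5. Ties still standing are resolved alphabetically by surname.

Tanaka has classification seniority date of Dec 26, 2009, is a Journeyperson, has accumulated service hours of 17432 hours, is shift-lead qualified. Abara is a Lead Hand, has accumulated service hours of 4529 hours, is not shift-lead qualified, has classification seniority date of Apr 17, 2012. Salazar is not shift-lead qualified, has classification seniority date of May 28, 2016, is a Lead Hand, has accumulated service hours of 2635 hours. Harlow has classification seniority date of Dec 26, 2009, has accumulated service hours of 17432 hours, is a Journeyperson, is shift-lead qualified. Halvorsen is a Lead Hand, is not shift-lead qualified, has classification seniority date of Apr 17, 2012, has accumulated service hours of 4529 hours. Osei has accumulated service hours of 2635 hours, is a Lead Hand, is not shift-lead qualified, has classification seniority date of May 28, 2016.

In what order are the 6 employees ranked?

By classification: Osei, Salazar, Abara and Halvorsen (Lead Hand); then Harlow and Tanaka (Journeyperson).
Osei, Salazar, Abara and Halvorsen are each not shift-lead qualified, so the next rule applies.
Among Osei, Salazar, Abara and Halvorsen, by classification seniority date (later first): Osei and Salazar (May 28, 2016) before Abara and Halvorsen (Apr 17, 2012).
Osei and Salazar both have accumulated service hours 2635 hours, so the next rule applies.
Among Osei and Salazar, alphabetically by surname: Osei before Salazar.
Abara and Halvorsen both have accumulated service hours 4529 hours, so the next rule applies.
Among Abara and Halvorsen, alphabetically by surname: Abara before Halvorsen.
Harlow and Tanaka are each shift-lead qualified, so the next rule applies.
Harlow and Tanaka both have classification seniority date Dec 26, 2009, so the next rule applies.
Harlow and Tanaka both have accumulated service hours 17432 hours, so the next rule applies.
Among Harlow and Tanaka, alphabetically by surname: Harlow before Tanaka.
Full order: Osei, Salazar, Abara, Halvorsen, Harlow, Tanaka.

Osei, Salazar, Abara, Halvorsen, Harlow, Tanaka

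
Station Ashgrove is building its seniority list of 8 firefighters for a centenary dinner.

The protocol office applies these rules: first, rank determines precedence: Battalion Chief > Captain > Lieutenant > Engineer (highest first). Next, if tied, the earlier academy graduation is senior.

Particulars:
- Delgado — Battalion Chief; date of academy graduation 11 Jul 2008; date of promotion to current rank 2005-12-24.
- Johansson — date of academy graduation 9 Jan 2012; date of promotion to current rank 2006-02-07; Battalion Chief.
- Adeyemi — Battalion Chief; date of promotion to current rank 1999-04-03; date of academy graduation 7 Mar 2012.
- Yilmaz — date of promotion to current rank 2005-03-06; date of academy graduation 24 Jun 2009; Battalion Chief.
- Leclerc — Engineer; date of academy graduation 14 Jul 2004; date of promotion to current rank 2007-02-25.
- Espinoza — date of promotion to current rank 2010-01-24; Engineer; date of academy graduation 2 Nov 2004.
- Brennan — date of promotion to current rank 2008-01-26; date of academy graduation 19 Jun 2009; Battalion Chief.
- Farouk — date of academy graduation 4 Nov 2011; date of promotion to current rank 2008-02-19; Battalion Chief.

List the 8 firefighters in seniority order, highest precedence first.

By rank: Delgado, Brennan, Yilmaz, Farouk, Johansson and Adeyemi (Battalion Chief); then Leclerc and Espinoza (Engineer).
Among Delgado, Brennan, Yilmaz, Farouk, Johansson and Adeyemi, by date of academy graduation (earlier first): Delgado (11 Jul 2008) before Brennan (19 Jun 2009) before Yilmaz (24 Jun 2009) before Farouk (4 Nov 2011) before Johansson (9 Jan 2012) before Adeyemi (7 Mar 2012).
Among Leclerc and Espinoza, by date of academy graduation (earlier first): Leclerc (14 Jul 2004) before Espinoza (2 Nov 2004).
Full order: Delgado, Brennan, Yilmaz, Farouk, Johansson, Adeyemi, Leclerc, Espinoza.

Delgado, Brennan, Yilmaz, Farouk, Johansson, Adeyemi, Leclerc, Espinoza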